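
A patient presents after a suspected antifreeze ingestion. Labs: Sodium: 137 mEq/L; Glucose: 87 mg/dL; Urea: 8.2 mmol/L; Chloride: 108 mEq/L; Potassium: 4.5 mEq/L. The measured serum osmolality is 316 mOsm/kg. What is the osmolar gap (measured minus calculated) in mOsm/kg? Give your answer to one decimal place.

Calculated osmolality = 2·Na + glucose/18 + urea
= 2·137 + 87/18 + 8.2
= 274 + 4.83 + 8.20
= 287.03 mOsm/kg ≈ 287.0 mOsm/kg
Osmolar gap = measured − calculated = 316 − 287.0 = 29.0 mOsm/kg

29.0 mOsm/kg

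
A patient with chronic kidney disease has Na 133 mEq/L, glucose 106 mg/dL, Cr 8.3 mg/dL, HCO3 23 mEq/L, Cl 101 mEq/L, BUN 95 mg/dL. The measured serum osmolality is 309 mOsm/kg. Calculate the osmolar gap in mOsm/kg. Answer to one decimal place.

3.2 mOsm/kg

Calculated osmolality = 2·Na + glucose/18 + BUN/2.8
= 2·133 + 106/18 + 95/2.8
= 266 + 5.89 + 33.93
= 305.82 mOsm/kg ≈ 305.8 mOsm/kg
Osmolar gap = measured − calculated = 309 − 305.8 = 3.2 mOsm/kg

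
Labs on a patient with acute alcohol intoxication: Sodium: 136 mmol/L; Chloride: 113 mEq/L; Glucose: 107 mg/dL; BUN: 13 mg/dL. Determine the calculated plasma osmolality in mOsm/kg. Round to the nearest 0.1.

Calculated osmolality = 2·Na + glucose/18 + BUN/2.8
= 2·136 + 107/18 + 13/2.8
= 272 + 5.94 + 4.64
= 282.58 mOsm/kg

282.6 mOsm/kg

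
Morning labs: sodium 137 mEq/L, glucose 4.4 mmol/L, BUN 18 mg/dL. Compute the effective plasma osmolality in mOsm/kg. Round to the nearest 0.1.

Effective osmolality excludes urea (freely permeant across cell membranes):
2·Na + glucose
= 2·137 + 4.4
= 274 + 4.4
= 278.4 mOsm/kg

278.4 mOsm/kg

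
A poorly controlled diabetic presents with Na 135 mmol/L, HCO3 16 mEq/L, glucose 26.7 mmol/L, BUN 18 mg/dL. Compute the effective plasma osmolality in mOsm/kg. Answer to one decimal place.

296.7 mOsm/kg

Effective osmolality excludes urea (freely permeant across cell membranes):
2·Na + glucose
= 2·135 + 26.7
= 270 + 26.7
= 296.7 mOsm/kg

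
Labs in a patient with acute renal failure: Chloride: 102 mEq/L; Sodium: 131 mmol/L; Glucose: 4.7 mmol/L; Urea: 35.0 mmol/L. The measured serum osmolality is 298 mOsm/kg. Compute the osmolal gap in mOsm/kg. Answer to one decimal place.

-3.7 mOsm/kg

Calculated osmolality = 2·Na + glucose + urea
= 2·131 + 4.7 + 35
= 262 + 4.70 + 35
= 301.7 mOsm/kg ≈ 301.7 mOsm/kg
Osmolar gap = measured − calculated = 298 − 301.7 = -3.7 mOsm/kg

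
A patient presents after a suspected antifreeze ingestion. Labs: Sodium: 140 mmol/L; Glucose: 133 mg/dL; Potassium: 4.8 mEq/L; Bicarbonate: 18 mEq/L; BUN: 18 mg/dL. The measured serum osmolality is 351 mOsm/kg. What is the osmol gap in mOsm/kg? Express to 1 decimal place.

57.2 mOsm/kg

Calculated osmolality = 2·Na + glucose/18 + BUN/2.8
= 2·140 + 133/18 + 18/2.8
= 280 + 7.39 + 6.43
= 293.82 mOsm/kg ≈ 293.8 mOsm/kg
Osmolar gap = measured − calculated = 351 − 293.8 = 57.2 mOsm/kg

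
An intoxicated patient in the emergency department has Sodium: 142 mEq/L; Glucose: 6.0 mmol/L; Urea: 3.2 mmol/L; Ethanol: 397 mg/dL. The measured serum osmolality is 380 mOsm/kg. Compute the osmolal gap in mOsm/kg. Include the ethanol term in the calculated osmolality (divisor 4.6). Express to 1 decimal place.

0.5 mOsm/kg

Calculated osmolality = 2·Na + glucose + urea + ethanol/4.6
= 2·142 + 6 + 3.2 + 397/4.6
= 284 + 6 + 3.20 + 86.30
= 379.5 mOsm/kg ≈ 379.5 mOsm/kg
Osmolar gap = measured − calculated = 380 − 379.5 = 0.5 mOsm/kg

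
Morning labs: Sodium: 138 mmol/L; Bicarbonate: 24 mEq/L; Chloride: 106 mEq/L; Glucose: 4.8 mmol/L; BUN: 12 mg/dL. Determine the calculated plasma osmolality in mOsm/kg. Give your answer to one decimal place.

285.1 mOsm/kg

Calculated osmolality = 2·Na + glucose + BUN/2.8
= 2·138 + 4.8 + 12/2.8
= 276 + 4.80 + 4.29
= 285.09 mOsm/kg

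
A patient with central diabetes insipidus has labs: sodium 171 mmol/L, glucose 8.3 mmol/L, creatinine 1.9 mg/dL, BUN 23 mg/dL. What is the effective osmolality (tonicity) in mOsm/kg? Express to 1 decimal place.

350.3 mOsm/kg

Effective osmolality excludes urea (freely permeant across cell membranes):
2·Na + glucose
= 2·171 + 8.3
= 342 + 8.3
= 350.3 mOsm/kg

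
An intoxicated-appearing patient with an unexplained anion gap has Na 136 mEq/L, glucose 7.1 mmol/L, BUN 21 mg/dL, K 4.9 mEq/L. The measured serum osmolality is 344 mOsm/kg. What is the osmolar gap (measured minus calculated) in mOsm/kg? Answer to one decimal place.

Calculated osmolality = 2·Na + glucose + BUN/2.8
= 2·136 + 7.1 + 21/2.8
= 272 + 7.10 + 7.50
= 286.6 mOsm/kg ≈ 286.6 mOsm/kg
Osmolar gap = measured − calculated = 344 − 286.6 = 57.4 mOsm/kg

57.4 mOsm/kg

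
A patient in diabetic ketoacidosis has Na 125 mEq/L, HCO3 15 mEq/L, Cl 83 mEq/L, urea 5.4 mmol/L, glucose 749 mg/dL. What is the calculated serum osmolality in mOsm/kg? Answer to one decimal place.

297.0 mOsm/kg

Calculated osmolality = 2·Na + glucose/18 + urea
= 2·125 + 749/18 + 5.4
= 250 + 41.61 + 5.40
= 297.01 mOsm/kg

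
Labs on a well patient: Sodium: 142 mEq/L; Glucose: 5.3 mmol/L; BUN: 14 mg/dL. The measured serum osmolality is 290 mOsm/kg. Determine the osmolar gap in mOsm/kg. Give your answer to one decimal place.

-4.3 mOsm/kg

Calculated osmolality = 2·Na + glucose + BUN/2.8
= 2·142 + 5.3 + 14/2.8
= 284 + 5.30 + 5
= 294.3 mOsm/kg ≈ 294.3 mOsm/kg
Osmolar gap = measured − calculated = 290 − 294.3 = -4.3 mOsm/kg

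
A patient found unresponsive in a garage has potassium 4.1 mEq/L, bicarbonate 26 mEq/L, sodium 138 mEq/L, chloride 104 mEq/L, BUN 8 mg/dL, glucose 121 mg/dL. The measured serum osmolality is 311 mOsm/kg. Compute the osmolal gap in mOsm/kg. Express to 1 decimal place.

Calculated osmolality = 2·Na + glucose/18 + BUN/2.8
= 2·138 + 121/18 + 8/2.8
= 276 + 6.72 + 2.86
= 285.58 mOsm/kg ≈ 285.6 mOsm/kg
Osmolar gap = measured − calculated = 311 − 285.6 = 25.4 mOsm/kg

25.4 mOsm/kg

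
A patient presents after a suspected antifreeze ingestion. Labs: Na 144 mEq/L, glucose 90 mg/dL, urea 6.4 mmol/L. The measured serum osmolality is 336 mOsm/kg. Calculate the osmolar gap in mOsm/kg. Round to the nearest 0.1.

Calculated osmolality = 2·Na + glucose/18 + urea
= 2·144 + 90/18 + 6.4
= 288 + 5 + 6.40
= 299.4 mOsm/kg ≈ 299.4 mOsm/kg
Osmolar gap = measured − calculated = 336 − 299.4 = 36.6 mOsm/kg

36.6 mOsm/kg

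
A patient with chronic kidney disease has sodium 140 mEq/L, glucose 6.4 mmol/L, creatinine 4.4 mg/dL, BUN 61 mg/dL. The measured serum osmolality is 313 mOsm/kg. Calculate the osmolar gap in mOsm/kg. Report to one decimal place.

4.8 mOsm/kg

Calculated osmolality = 2·Na + glucose + BUN/2.8
= 2·140 + 6.4 + 61/2.8
= 280 + 6.40 + 21.79
= 308.19 mOsm/kg ≈ 308.2 mOsm/kg
Osmolar gap = measured − calculated = 313 − 308.2 = 4.8 mOsm/kg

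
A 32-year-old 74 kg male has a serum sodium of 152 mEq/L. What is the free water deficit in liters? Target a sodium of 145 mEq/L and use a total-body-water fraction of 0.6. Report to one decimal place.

TBW = 0.6 · 74 = 44.4 L
Free water deficit = TBW · (Na/145 − 1)
= 44.4 · (152/145 − 1)
= 44.4 · 0.0483
= 2.14 L

2.1 L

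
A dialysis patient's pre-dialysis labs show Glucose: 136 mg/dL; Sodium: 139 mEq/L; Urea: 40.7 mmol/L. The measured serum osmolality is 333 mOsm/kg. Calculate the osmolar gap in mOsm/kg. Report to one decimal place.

6.7 mOsm/kg

Calculated osmolality = 2·Na + glucose/18 + urea
= 2·139 + 136/18 + 40.7
= 278 + 7.56 + 40.70
= 326.26 mOsm/kg ≈ 326.3 mOsm/kg
Osmolar gap = measured − calculated = 333 − 326.3 = 6.7 mOsm/kg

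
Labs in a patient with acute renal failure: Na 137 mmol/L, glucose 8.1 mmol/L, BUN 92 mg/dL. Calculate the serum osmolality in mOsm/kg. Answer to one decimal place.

Calculated osmolality = 2·Na + glucose + BUN/2.8
= 2·137 + 8.1 + 92/2.8
= 274 + 8.10 + 32.86
= 314.96 mOsm/kg

315.0 mOsm/kg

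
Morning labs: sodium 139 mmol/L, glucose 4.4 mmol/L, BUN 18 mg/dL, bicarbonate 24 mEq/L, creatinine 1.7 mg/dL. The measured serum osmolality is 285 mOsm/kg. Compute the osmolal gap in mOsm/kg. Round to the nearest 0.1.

Calculated osmolality = 2·Na + glucose + BUN/2.8
= 2·139 + 4.4 + 18/2.8
= 278 + 4.40 + 6.43
= 288.83 mOsm/kg ≈ 288.8 mOsm/kg
Osmolar gap = measured − calculated = 285 − 288.8 = -3.8 mOsm/kg

-3.8 mOsm/kg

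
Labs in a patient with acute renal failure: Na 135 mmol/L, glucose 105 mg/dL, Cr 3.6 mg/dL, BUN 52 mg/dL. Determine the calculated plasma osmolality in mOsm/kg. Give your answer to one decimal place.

Calculated osmolality = 2·Na + glucose/18 + BUN/2.8
= 2·135 + 105/18 + 52/2.8
= 270 + 5.83 + 18.57
= 294.4 mOsm/kg

294.4 mOsm/kg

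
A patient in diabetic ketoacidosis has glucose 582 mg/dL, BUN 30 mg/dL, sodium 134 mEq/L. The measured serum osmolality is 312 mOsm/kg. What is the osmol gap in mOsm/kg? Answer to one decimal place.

Calculated osmolality = 2·Na + glucose/18 + BUN/2.8
= 2·134 + 582/18 + 30/2.8
= 268 + 32.33 + 10.71
= 311.04 mOsm/kg ≈ 311.0 mOsm/kg
Osmolar gap = measured − calculated = 312 − 311.0 = 1.0 mOsm/kg

1.0 mOsm/kg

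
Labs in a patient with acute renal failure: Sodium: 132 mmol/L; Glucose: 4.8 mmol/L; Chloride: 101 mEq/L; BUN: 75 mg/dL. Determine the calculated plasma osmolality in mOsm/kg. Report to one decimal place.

295.6 mOsm/kg

Calculated osmolality = 2·Na + glucose + BUN/2.8
= 2·132 + 4.8 + 75/2.8
= 264 + 4.80 + 26.79
= 295.59 mOsm/kg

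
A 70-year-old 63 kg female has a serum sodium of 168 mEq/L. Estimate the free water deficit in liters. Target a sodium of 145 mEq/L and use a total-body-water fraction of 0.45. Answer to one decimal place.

4.5 L

TBW = 0.45 · 63 = 28.35 L
Free water deficit = TBW · (Na/145 − 1)
= 28.35 · (168/145 − 1)
= 28.35 · 0.1586
= 4.5 L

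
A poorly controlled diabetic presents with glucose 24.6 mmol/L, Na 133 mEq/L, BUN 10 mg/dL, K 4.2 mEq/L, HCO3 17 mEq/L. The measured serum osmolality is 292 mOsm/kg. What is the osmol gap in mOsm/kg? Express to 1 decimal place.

-2.2 mOsm/kg

Calculated osmolality = 2·Na + glucose + BUN/2.8
= 2·133 + 24.6 + 10/2.8
= 266 + 24.60 + 3.57
= 294.17 mOsm/kg ≈ 294.2 mOsm/kg
Osmolar gap = measured − calculated = 292 − 294.2 = -2.2 mOsm/kg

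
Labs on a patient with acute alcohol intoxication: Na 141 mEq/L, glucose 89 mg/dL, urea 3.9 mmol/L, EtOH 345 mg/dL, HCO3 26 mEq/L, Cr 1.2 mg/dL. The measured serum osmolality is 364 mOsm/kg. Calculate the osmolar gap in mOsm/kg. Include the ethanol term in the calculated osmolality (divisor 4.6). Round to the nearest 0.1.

Calculated osmolality = 2·Na + glucose/18 + urea + ethanol/4.6
= 2·141 + 89/18 + 3.9 + 345/4.6
= 282 + 4.94 + 3.90 + 75
= 365.84 mOsm/kg ≈ 365.8 mOsm/kg
Osmolar gap = measured − calculated = 364 − 365.8 = -1.8 mOsm/kg

-1.8 mOsm/kg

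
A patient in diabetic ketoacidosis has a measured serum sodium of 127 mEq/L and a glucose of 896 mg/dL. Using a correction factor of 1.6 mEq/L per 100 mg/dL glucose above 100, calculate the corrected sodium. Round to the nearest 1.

Corrected Na = measured Na + 1.6 · (glucose − 100)/100
= 127 + 1.6 · (896 − 100)/100
= 127 + 12.7
= 139.7 mEq/L

140 mEq/L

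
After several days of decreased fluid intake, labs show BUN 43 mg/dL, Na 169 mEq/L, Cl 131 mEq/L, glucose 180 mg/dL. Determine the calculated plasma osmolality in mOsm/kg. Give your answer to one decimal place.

Calculated osmolality = 2·Na + glucose/18 + BUN/2.8
= 2·169 + 180/18 + 43/2.8
= 338 + 10 + 15.36
= 363.36 mOsm/kg

363.4 mOsm/kg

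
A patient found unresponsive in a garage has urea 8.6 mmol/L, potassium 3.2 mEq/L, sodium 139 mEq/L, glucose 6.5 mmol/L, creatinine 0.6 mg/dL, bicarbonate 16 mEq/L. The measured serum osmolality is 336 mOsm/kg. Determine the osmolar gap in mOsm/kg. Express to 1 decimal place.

42.9 mOsm/kg

Calculated osmolality = 2·Na + glucose + urea
= 2·139 + 6.5 + 8.6
= 278 + 6.50 + 8.60
= 293.1 mOsm/kg ≈ 293.1 mOsm/kg
Osmolar gap = measured − calculated = 336 − 293.1 = 42.9 mOsm/kg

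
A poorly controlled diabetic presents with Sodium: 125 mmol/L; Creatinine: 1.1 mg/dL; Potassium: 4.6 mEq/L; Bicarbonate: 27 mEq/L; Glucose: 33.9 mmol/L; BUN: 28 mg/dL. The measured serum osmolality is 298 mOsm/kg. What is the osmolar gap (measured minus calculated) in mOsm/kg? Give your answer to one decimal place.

4.1 mOsm/kg

Calculated osmolality = 2·Na + glucose + BUN/2.8
= 2·125 + 33.9 + 28/2.8
= 250 + 33.90 + 10
= 293.9 mOsm/kg ≈ 293.9 mOsm/kg
Osmolar gap = measured − calculated = 298 − 293.9 = 4.1 mOsm/kg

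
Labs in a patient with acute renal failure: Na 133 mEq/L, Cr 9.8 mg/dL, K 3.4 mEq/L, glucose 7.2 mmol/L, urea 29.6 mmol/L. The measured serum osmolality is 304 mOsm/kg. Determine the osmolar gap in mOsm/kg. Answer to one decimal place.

1.2 mOsm/kg

Calculated osmolality = 2·Na + glucose + urea
= 2·133 + 7.2 + 29.6
= 266 + 7.20 + 29.60
= 302.8 mOsm/kg ≈ 302.8 mOsm/kg
Osmolar gap = measured − calculated = 304 − 302.8 = 1.2 mOsm/kg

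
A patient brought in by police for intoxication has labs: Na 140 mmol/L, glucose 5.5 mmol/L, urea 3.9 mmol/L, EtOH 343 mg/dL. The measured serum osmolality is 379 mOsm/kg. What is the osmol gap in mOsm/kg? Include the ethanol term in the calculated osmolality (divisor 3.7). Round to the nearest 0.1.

Calculated osmolality = 2·Na + glucose + urea + ethanol/3.7
= 2·140 + 5.5 + 3.9 + 343/3.7
= 280 + 5.50 + 3.90 + 92.70
= 382.1 mOsm/kg ≈ 382.1 mOsm/kg
Osmolar gap = measured − calculated = 379 − 382.1 = -3.1 mOsm/kg

-3.1 mOsm/kg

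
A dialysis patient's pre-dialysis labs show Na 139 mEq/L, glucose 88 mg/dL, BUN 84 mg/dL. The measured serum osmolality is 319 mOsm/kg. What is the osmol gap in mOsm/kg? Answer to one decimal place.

Calculated osmolality = 2·Na + glucose/18 + BUN/2.8
= 2·139 + 88/18 + 84/2.8
= 278 + 4.89 + 30
= 312.89 mOsm/kg ≈ 312.9 mOsm/kg
Osmolar gap = measured − calculated = 319 − 312.9 = 6.1 mOsm/kg

6.1 mOsm/kg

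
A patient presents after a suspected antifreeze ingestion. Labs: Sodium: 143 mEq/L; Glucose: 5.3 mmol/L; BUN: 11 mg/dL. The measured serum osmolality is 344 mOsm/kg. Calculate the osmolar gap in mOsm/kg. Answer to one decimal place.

Calculated osmolality = 2·Na + glucose + BUN/2.8
= 2·143 + 5.3 + 11/2.8
= 286 + 5.30 + 3.93
= 295.23 mOsm/kg ≈ 295.2 mOsm/kg
Osmolar gap = measured − calculated = 344 − 295.2 = 48.8 mOsm/kg

48.8 mOsm/kg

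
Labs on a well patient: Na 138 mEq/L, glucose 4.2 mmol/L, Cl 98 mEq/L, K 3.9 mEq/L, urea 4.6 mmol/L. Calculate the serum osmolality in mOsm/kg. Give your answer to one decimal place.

284.8 mOsm/kg

Calculated osmolality = 2·Na + glucose + urea
= 2·138 + 4.2 + 4.6
= 276 + 4.20 + 4.60
= 284.8 mOsm/kg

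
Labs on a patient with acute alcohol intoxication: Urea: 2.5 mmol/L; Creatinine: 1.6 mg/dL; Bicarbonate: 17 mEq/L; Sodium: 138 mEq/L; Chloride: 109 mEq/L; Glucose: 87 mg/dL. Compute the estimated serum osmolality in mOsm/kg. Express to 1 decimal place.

283.3 mOsm/kg

Calculated osmolality = 2·Na + glucose/18 + urea
= 2·138 + 87/18 + 2.5
= 276 + 4.83 + 2.50
= 283.33 mOsm/kg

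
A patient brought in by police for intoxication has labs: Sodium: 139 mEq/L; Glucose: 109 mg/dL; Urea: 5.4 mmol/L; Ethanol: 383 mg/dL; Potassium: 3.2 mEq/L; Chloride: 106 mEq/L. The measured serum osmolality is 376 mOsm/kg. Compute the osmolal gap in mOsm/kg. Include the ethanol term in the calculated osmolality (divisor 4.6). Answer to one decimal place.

Calculated osmolality = 2·Na + glucose/18 + urea + ethanol/4.6
= 2·139 + 109/18 + 5.4 + 383/4.6
= 278 + 6.06 + 5.40 + 83.26
= 372.72 mOsm/kg ≈ 372.7 mOsm/kg
Osmolar gap = measured − calculated = 376 − 372.7 = 3.3 mOsm/kg

3.3 mOsm/kg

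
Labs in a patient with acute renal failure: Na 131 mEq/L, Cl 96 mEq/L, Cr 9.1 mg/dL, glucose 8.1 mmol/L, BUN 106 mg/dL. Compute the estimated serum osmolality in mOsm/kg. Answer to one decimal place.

Calculated osmolality = 2·Na + glucose + BUN/2.8
= 2·131 + 8.1 + 106/2.8
= 262 + 8.10 + 37.86
= 307.96 mOsm/kg

308.0 mOsm/kg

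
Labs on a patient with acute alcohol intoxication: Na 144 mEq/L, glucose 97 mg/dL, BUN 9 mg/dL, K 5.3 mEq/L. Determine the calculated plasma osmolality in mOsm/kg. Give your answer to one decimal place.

296.6 mOsm/kg

Calculated osmolality = 2·Na + glucose/18 + BUN/2.8
= 2·144 + 97/18 + 9/2.8
= 288 + 5.39 + 3.21
= 296.6 mOsm/kg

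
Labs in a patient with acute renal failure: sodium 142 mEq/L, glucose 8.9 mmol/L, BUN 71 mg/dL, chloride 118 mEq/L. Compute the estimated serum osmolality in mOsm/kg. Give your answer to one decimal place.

318.3 mOsm/kg

Calculated osmolality = 2·Na + glucose + BUN/2.8
= 2·142 + 8.9 + 71/2.8
= 284 + 8.90 + 25.36
= 318.26 mOsm/kg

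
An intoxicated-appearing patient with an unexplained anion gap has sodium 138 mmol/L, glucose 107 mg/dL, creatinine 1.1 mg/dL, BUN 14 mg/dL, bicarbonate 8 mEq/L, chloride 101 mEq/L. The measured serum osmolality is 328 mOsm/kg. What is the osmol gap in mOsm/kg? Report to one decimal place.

41.1 mOsm/kg

Calculated osmolality = 2·Na + glucose/18 + BUN/2.8
= 2·138 + 107/18 + 14/2.8
= 276 + 5.94 + 5
= 286.94 mOsm/kg ≈ 286.9 mOsm/kg
Osmolar gap = measured − calculated = 328 − 286.9 = 41.1 mOsm/kg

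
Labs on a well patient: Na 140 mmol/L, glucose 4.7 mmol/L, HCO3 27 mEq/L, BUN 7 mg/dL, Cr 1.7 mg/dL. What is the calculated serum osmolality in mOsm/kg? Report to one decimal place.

Calculated osmolality = 2·Na + glucose + BUN/2.8
= 2·140 + 4.7 + 7/2.8
= 280 + 4.70 + 2.50
= 287.2 mOsm/kg

287.2 mOsm/kg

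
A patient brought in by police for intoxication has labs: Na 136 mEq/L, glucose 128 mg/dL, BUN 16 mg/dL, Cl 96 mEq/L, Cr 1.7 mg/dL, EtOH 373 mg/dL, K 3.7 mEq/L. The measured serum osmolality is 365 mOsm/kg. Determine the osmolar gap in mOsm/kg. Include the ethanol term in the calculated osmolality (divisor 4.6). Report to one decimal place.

-0.9 mOsm/kg

Calculated osmolality = 2·Na + glucose/18 + BUN/2.8 + ethanol/4.6
= 2·136 + 128/18 + 16/2.8 + 373/4.6
= 272 + 7.11 + 5.71 + 81.09
= 365.91 mOsm/kg ≈ 365.9 mOsm/kg
Osmolar gap = measured − calculated = 365 − 365.9 = -0.9 mOsm/kg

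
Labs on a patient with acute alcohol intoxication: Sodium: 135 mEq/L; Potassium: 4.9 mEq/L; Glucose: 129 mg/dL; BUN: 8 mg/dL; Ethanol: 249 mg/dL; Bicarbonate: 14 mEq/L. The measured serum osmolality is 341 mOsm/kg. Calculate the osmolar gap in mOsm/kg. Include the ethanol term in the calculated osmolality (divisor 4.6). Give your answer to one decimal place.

Calculated osmolality = 2·Na + glucose/18 + BUN/2.8 + ethanol/4.6
= 2·135 + 129/18 + 8/2.8 + 249/4.6
= 270 + 7.17 + 2.86 + 54.13
= 334.16 mOsm/kg ≈ 334.2 mOsm/kg
Osmolar gap = measured − calculated = 341 − 334.2 = 6.8 mOsm/kg

6.8 mOsm/kg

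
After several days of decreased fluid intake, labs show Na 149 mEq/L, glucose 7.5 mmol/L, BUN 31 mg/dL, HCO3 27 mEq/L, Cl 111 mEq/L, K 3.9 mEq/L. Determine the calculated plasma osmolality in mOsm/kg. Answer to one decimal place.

Calculated osmolality = 2·Na + glucose + BUN/2.8
= 2·149 + 7.5 + 31/2.8
= 298 + 7.50 + 11.07
= 316.57 mOsm/kg

316.6 mOsm/kg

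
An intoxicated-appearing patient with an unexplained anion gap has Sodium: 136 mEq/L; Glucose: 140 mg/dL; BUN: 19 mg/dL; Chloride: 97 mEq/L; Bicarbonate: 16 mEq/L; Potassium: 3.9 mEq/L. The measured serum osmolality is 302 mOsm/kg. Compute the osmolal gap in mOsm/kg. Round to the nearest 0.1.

15.4 mOsm/kg

Calculated osmolality = 2·Na + glucose/18 + BUN/2.8
= 2·136 + 140/18 + 19/2.8
= 272 + 7.78 + 6.79
= 286.57 mOsm/kg ≈ 286.6 mOsm/kg
Osmolar gap = measured − calculated = 302 − 286.6 = 15.4 mOsm/kg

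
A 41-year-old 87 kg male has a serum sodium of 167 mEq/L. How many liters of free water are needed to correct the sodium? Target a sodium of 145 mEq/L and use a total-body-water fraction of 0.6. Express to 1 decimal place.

7.9 L

TBW = 0.6 · 87 = 52.2 L
Free water deficit = TBW · (Na/145 − 1)
= 52.2 · (167/145 − 1)
= 52.2 · 0.1517
= 7.92 L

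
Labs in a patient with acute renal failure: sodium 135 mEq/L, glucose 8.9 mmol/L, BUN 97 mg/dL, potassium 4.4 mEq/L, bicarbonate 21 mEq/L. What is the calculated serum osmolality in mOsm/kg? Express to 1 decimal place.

313.5 mOsm/kg

Calculated osmolality = 2·Na + glucose + BUN/2.8
= 2·135 + 8.9 + 97/2.8
= 270 + 8.90 + 34.64
= 313.54 mOsm/kg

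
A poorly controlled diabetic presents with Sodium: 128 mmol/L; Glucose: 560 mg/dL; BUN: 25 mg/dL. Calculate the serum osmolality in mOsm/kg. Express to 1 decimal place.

296.0 mOsm/kg

Calculated osmolality = 2·Na + glucose/18 + BUN/2.8
= 2·128 + 560/18 + 25/2.8
= 256 + 31.11 + 8.93
= 296.04 mOsm/kg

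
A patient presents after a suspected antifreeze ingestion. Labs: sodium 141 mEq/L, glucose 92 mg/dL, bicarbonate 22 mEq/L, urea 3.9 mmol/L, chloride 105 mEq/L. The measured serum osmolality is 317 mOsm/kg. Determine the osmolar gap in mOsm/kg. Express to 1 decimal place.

Calculated osmolality = 2·Na + glucose/18 + urea
= 2·141 + 92/18 + 3.9
= 282 + 5.11 + 3.90
= 291.01 mOsm/kg ≈ 291.0 mOsm/kg
Osmolar gap = measured − calculated = 317 − 291.0 = 26.0 mOsm/kg

26.0 mOsm/kg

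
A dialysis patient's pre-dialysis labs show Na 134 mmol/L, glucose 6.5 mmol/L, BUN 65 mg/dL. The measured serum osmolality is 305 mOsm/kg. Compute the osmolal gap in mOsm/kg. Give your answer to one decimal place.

Calculated osmolality = 2·Na + glucose + BUN/2.8
= 2·134 + 6.5 + 65/2.8
= 268 + 6.50 + 23.21
= 297.71 mOsm/kg ≈ 297.7 mOsm/kg
Osmolar gap = measured − calculated = 305 − 297.7 = 7.3 mOsm/kg

7.3 mOsm/kg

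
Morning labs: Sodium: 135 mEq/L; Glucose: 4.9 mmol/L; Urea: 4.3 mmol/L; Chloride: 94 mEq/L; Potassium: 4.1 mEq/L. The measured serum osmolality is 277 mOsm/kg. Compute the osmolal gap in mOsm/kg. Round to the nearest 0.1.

Calculated osmolality = 2·Na + glucose + urea
= 2·135 + 4.9 + 4.3
= 270 + 4.90 + 4.30
= 279.2 mOsm/kg ≈ 279.2 mOsm/kg
Osmolar gap = measured − calculated = 277 − 279.2 = -2.2 mOsm/kg

-2.2 mOsm/kg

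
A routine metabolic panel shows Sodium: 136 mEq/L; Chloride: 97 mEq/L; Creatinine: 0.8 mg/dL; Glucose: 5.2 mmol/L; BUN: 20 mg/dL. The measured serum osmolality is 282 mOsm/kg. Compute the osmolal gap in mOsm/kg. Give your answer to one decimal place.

Calculated osmolality = 2·Na + glucose + BUN/2.8
= 2·136 + 5.2 + 20/2.8
= 272 + 5.20 + 7.14
= 284.34 mOsm/kg ≈ 284.3 mOsm/kg
Osmolar gap = measured − calculated = 282 − 284.3 = -2.3 mOsm/kg

-2.3 mOsm/kg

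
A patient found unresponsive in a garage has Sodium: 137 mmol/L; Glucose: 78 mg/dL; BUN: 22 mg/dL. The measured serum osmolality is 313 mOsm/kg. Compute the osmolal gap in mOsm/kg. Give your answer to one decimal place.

26.8 mOsm/kg

Calculated osmolality = 2·Na + glucose/18 + BUN/2.8
= 2·137 + 78/18 + 22/2.8
= 274 + 4.33 + 7.86
= 286.19 mOsm/kg ≈ 286.2 mOsm/kg
Osmolar gap = measured − calculated = 313 − 286.2 = 26.8 mOsm/kg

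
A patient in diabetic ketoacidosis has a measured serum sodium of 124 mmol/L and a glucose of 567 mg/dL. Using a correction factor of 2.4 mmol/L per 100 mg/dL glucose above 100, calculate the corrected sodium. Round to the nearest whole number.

Corrected Na = measured Na + 2.4 · (glucose − 100)/100
= 124 + 2.4 · (567 − 100)/100
= 124 + 11.2
= 135.2 mmol/L

135 mmol/L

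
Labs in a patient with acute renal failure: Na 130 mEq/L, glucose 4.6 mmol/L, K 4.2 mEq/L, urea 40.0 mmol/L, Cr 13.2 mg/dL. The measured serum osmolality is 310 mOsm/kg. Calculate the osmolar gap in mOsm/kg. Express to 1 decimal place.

5.4 mOsm/kg

Calculated osmolality = 2·Na + glucose + urea
= 2·130 + 4.6 + 40
= 260 + 4.60 + 40
= 304.6 mOsm/kg ≈ 304.6 mOsm/kg
Osmolar gap = measured − calculated = 310 − 304.6 = 5.4 mOsm/kg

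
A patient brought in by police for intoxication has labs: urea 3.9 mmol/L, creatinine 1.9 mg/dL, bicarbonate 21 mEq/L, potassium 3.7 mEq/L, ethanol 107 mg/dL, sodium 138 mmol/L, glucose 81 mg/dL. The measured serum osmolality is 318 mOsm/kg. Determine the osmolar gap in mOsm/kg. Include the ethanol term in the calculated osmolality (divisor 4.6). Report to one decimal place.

10.3 mOsm/kg

Calculated osmolality = 2·Na + glucose/18 + urea + ethanol/4.6
= 2·138 + 81/18 + 3.9 + 107/4.6
= 276 + 4.50 + 3.90 + 23.26
= 307.66 mOsm/kg ≈ 307.7 mOsm/kg
Osmolar gap = measured − calculated = 318 − 307.7 = 10.3 mOsm/kg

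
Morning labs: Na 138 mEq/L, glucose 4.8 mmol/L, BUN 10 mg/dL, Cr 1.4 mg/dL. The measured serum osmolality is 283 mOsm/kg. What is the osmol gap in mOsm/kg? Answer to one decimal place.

-1.4 mOsm/kg

Calculated osmolality = 2·Na + glucose + BUN/2.8
= 2·138 + 4.8 + 10/2.8
= 276 + 4.80 + 3.57
= 284.37 mOsm/kg ≈ 284.4 mOsm/kg
Osmolar gap = measured − calculated = 283 − 284.4 = -1.4 mOsm/kg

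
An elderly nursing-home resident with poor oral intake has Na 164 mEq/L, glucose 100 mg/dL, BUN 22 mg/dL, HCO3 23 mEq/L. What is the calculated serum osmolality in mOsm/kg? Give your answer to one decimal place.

341.4 mOsm/kg

Calculated osmolality = 2·Na + glucose/18 + BUN/2.8
= 2·164 + 100/18 + 22/2.8
= 328 + 5.56 + 7.86
= 341.42 mOsm/kg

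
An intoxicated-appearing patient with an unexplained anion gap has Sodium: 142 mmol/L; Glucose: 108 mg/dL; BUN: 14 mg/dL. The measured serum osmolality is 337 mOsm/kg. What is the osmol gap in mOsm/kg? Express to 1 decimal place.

Calculated osmolality = 2·Na + glucose/18 + BUN/2.8
= 2·142 + 108/18 + 14/2.8
= 284 + 6 + 5
= 295 mOsm/kg ≈ 295.0 mOsm/kg
Osmolar gap = measured − calculated = 337 − 295.0 = 42.0 mOsm/kg

42.0 mOsm/kg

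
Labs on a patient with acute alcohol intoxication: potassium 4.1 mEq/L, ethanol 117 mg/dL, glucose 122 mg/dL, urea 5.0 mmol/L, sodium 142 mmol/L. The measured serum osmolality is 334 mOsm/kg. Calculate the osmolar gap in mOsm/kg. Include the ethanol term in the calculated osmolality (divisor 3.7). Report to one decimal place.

Calculated osmolality = 2·Na + glucose/18 + urea + ethanol/3.7
= 2·142 + 122/18 + 5 + 117/3.7
= 284 + 6.78 + 5 + 31.62
= 327.4 mOsm/kg ≈ 327.4 mOsm/kg
Osmolar gap = measured − calculated = 334 − 327.4 = 6.6 mOsm/kg

6.6 mOsm/kg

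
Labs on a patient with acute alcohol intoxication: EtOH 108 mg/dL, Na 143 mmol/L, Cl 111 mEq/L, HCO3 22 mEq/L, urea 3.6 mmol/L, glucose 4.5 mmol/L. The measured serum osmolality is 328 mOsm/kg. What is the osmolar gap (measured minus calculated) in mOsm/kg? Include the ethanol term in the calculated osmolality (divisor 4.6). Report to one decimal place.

10.4 mOsm/kg

Calculated osmolality = 2·Na + glucose + urea + ethanol/4.6
= 2·143 + 4.5 + 3.6 + 108/4.6
= 286 + 4.50 + 3.60 + 23.48
= 317.58 mOsm/kg ≈ 317.6 mOsm/kg
Osmolar gap = measured − calculated = 328 − 317.6 = 10.4 mOsm/kg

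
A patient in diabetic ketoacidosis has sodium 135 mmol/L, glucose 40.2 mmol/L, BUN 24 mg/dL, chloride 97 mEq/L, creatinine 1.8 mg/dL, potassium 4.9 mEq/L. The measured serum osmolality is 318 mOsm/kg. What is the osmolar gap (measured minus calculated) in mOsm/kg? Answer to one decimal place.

Calculated osmolality = 2·Na + glucose + BUN/2.8
= 2·135 + 40.2 + 24/2.8
= 270 + 40.20 + 8.57
= 318.77 mOsm/kg ≈ 318.8 mOsm/kg
Osmolar gap = measured − calculated = 318 − 318.8 = -0.8 mOsm/kg

-0.8 mOsm/kg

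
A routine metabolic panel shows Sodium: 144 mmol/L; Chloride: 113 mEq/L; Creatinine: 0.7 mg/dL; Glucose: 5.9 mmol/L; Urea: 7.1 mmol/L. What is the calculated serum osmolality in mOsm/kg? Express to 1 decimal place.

Calculated osmolality = 2·Na + glucose + urea
= 2·144 + 5.9 + 7.1
= 288 + 5.90 + 7.10
= 301 mOsm/kg

301.0 mOsm/kg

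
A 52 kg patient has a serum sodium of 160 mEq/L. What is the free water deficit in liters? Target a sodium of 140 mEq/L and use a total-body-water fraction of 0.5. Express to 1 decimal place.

3.7 L

TBW = 0.5 · 52 = 26 L
Free water deficit = TBW · (Na/140 − 1)
= 26 · (160/140 − 1)
= 26 · 0.1429
= 3.72 L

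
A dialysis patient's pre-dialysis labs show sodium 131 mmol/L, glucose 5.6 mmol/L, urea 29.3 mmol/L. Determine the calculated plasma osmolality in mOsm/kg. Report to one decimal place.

Calculated osmolality = 2·Na + glucose + urea
= 2·131 + 5.6 + 29.3
= 262 + 5.60 + 29.30
= 296.9 mOsm/kg

296.9 mOsm/kg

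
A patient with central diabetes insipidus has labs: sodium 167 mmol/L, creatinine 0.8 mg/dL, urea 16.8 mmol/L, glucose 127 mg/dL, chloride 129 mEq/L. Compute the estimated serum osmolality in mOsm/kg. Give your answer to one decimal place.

357.9 mOsm/kg

Calculated osmolality = 2·Na + glucose/18 + urea
= 2·167 + 127/18 + 16.8
= 334 + 7.06 + 16.80
= 357.86 mOsm/kg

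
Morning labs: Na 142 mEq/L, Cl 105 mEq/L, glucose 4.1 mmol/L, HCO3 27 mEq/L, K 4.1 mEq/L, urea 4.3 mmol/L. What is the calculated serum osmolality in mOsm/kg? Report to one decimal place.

292.4 mOsm/kg

Calculated osmolality = 2·Na + glucose + urea
= 2·142 + 4.1 + 4.3
= 284 + 4.10 + 4.30
= 292.4 mOsm/kg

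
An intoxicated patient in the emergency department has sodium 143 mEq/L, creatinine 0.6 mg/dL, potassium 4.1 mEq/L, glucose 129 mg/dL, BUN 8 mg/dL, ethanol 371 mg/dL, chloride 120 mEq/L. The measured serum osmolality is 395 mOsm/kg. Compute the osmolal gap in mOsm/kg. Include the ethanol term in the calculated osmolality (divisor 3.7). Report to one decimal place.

Calculated osmolality = 2·Na + glucose/18 + BUN/2.8 + ethanol/3.7
= 2·143 + 129/18 + 8/2.8 + 371/3.7
= 286 + 7.17 + 2.86 + 100.27
= 396.3 mOsm/kg ≈ 396.3 mOsm/kg
Osmolar gap = measured − calculated = 395 − 396.3 = -1.3 mOsm/kg

-1.3 mOsm/kg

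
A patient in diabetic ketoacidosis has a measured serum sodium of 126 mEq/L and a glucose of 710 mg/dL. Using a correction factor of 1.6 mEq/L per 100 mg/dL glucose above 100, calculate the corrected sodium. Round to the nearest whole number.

136 mEq/L

Corrected Na = measured Na + 1.6 · (glucose − 100)/100
= 126 + 1.6 · (710 − 100)/100
= 126 + 9.8
= 135.8 mEq/L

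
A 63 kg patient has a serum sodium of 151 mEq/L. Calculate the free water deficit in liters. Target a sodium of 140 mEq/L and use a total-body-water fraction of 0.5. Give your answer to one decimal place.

TBW = 0.5 · 63 = 31.5 L
Free water deficit = TBW · (Na/140 − 1)
= 31.5 · (151/140 − 1)
= 31.5 · 0.0786
= 2.48 L

2.5 L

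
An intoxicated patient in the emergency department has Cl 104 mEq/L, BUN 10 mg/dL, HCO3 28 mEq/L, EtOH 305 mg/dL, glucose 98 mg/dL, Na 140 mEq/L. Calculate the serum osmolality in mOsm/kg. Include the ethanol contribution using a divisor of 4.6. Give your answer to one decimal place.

355.3 mOsm/kg

Calculated osmolality = 2·Na + glucose/18 + BUN/2.8 + ethanol/4.6
= 2·140 + 98/18 + 10/2.8 + 305/4.6
= 280 + 5.44 + 3.57 + 66.30
= 355.31 mOsm/kg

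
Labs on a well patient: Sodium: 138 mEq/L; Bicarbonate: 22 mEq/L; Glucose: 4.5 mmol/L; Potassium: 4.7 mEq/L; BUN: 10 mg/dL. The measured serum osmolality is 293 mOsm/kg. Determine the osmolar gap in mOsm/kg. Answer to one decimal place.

8.9 mOsm/kg

Calculated osmolality = 2·Na + glucose + BUN/2.8
= 2·138 + 4.5 + 10/2.8
= 276 + 4.50 + 3.57
= 284.07 mOsm/kg ≈ 284.1 mOsm/kg
Osmolar gap = measured − calculated = 293 − 284.1 = 8.9 mOsm/kg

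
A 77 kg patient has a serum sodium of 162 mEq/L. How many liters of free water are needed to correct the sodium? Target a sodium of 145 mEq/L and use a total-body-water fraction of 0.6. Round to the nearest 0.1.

TBW = 0.6 · 77 = 46.2 L
Free water deficit = TBW · (Na/145 − 1)
= 46.2 · (162/145 − 1)
= 46.2 · 0.1172
= 5.41 L

5.4 L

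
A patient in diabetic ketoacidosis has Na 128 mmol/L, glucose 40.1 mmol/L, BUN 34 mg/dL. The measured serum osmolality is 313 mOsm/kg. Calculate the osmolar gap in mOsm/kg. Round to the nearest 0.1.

4.8 mOsm/kg

Calculated osmolality = 2·Na + glucose + BUN/2.8
= 2·128 + 40.1 + 34/2.8
= 256 + 40.10 + 12.14
= 308.24 mOsm/kg ≈ 308.2 mOsm/kg
Osmolar gap = measured − calculated = 313 − 308.2 = 4.8 mOsm/kg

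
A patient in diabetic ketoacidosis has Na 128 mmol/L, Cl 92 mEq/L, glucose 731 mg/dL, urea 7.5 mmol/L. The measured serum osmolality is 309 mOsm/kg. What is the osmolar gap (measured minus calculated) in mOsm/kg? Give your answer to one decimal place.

Calculated osmolality = 2·Na + glucose/18 + urea
= 2·128 + 731/18 + 7.5
= 256 + 40.61 + 7.50
= 304.11 mOsm/kg ≈ 304.1 mOsm/kg
Osmolar gap = measured − calculated = 309 − 304.1 = 4.9 mOsm/kg

4.9 mOsm/kg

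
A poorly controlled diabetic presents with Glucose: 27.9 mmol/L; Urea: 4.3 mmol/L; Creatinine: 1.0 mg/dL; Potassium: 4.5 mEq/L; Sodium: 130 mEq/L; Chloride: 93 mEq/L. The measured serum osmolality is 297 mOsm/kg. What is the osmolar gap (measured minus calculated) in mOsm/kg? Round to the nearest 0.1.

4.8 mOsm/kg

Calculated osmolality = 2·Na + glucose + urea
= 2·130 + 27.9 + 4.3
= 260 + 27.90 + 4.30
= 292.2 mOsm/kg ≈ 292.2 mOsm/kg
Osmolar gap = measured − calculated = 297 − 292.2 = 4.8 mOsm/kg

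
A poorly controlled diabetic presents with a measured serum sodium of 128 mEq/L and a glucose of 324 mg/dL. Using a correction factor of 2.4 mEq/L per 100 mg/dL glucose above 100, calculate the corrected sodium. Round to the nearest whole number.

Corrected Na = measured Na + 2.4 · (glucose − 100)/100
= 128 + 2.4 · (324 − 100)/100
= 128 + 5.4
= 133.4 mEq/L

133 mEq/L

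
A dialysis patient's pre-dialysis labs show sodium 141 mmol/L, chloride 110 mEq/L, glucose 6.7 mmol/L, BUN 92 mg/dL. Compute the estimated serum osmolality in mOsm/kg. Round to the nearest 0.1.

Calculated osmolality = 2·Na + glucose + BUN/2.8
= 2·141 + 6.7 + 92/2.8
= 282 + 6.70 + 32.86
= 321.56 mOsm/kg

321.6 mOsm/kg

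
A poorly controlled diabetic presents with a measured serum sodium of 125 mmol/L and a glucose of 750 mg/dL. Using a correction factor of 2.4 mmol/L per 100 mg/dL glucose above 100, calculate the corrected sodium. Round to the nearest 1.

Corrected Na = measured Na + 2.4 · (glucose − 100)/100
= 125 + 2.4 · (750 − 100)/100
= 125 + 15.6
= 140.6 mmol/L

141 mmol/L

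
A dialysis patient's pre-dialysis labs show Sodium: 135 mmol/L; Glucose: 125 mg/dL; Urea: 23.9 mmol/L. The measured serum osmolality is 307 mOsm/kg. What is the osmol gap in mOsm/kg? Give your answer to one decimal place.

6.2 mOsm/kg

Calculated osmolality = 2·Na + glucose/18 + urea
= 2·135 + 125/18 + 23.9
= 270 + 6.94 + 23.90
= 300.84 mOsm/kg ≈ 300.8 mOsm/kg
Osmolar gap = measured − calculated = 307 − 300.8 = 6.2 mOsm/kg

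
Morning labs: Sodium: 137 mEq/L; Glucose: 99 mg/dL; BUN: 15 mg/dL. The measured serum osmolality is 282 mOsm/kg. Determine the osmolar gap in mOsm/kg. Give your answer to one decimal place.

-2.9 mOsm/kg

Calculated osmolality = 2·Na + glucose/18 + BUN/2.8
= 2·137 + 99/18 + 15/2.8
= 274 + 5.50 + 5.36
= 284.86 mOsm/kg ≈ 284.9 mOsm/kg
Osmolar gap = measured − calculated = 282 − 284.9 = -2.9 mOsm/kg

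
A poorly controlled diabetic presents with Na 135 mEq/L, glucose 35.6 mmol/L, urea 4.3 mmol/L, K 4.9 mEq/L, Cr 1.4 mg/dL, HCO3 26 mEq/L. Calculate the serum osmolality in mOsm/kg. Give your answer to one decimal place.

Calculated osmolality = 2·Na + glucose + urea
= 2·135 + 35.6 + 4.3
= 270 + 35.60 + 4.30
= 309.9 mOsm/kg

309.9 mOsm/kg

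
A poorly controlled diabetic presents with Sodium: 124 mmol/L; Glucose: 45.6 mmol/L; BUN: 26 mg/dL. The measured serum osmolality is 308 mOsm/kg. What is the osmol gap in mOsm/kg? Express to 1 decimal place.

5.1 mOsm/kg

Calculated osmolality = 2·Na + glucose + BUN/2.8
= 2·124 + 45.6 + 26/2.8
= 248 + 45.60 + 9.29
= 302.89 mOsm/kg ≈ 302.9 mOsm/kg
Osmolar gap = measured − calculated = 308 − 302.9 = 5.1 mOsm/kg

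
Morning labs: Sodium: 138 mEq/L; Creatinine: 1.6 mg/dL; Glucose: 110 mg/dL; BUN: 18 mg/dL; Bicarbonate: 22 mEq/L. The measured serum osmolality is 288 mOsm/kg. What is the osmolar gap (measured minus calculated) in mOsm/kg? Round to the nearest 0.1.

-0.5 mOsm/kg

Calculated osmolality = 2·Na + glucose/18 + BUN/2.8
= 2·138 + 110/18 + 18/2.8
= 276 + 6.11 + 6.43
= 288.54 mOsm/kg ≈ 288.5 mOsm/kg
Osmolar gap = measured − calculated = 288 − 288.5 = -0.5 mOsm/kg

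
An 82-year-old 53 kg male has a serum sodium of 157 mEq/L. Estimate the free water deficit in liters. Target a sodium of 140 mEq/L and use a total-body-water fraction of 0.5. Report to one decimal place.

TBW = 0.5 · 53 = 26.5 L
Free water deficit = TBW · (Na/140 − 1)
= 26.5 · (157/140 − 1)
= 26.5 · 0.1214
= 3.22 L

3.2 L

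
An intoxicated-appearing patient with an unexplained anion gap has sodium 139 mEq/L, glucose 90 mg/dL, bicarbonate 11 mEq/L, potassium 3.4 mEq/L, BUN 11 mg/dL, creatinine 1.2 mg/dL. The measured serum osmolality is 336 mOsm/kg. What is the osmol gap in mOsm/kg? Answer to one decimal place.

Calculated osmolality = 2·Na + glucose/18 + BUN/2.8
= 2·139 + 90/18 + 11/2.8
= 278 + 5 + 3.93
= 286.93 mOsm/kg ≈ 286.9 mOsm/kg
Osmolar gap = measured − calculated = 336 − 286.9 = 49.1 mOsm/kg

49.1 mOsm/kg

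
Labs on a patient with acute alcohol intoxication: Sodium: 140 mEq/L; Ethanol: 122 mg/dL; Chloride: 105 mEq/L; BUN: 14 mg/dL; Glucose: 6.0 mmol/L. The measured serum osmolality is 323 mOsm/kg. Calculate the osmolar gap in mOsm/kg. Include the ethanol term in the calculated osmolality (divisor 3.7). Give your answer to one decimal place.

-1.0 mOsm/kg

Calculated osmolality = 2·Na + glucose + BUN/2.8 + ethanol/3.7
= 2·140 + 6 + 14/2.8 + 122/3.7
= 280 + 6 + 5 + 32.97
= 323.97 mOsm/kg ≈ 324.0 mOsm/kg
Osmolar gap = measured − calculated = 323 − 324.0 = -1.0 mOsm/kg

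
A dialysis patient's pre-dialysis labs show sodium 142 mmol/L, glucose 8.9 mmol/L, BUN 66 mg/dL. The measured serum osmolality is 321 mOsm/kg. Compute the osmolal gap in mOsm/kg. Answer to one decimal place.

Calculated osmolality = 2·Na + glucose + BUN/2.8
= 2·142 + 8.9 + 66/2.8
= 284 + 8.90 + 23.57
= 316.47 mOsm/kg ≈ 316.5 mOsm/kg
Osmolar gap = measured − calculated = 321 − 316.5 = 4.5 mOsm/kg

4.5 mOsm/kg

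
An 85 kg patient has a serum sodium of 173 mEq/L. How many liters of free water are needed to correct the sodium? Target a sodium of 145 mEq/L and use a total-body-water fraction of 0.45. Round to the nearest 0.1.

TBW = 0.45 · 85 = 38.25 L
Free water deficit = TBW · (Na/145 − 1)
= 38.25 · (173/145 − 1)
= 38.25 · 0.1931
= 7.39 L

7.4 L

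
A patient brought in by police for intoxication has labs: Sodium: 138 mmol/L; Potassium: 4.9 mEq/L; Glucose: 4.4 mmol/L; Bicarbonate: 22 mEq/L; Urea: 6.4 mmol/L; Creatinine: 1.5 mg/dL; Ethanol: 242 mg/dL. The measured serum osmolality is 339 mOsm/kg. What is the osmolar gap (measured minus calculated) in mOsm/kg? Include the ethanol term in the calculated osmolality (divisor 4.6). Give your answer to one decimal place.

Calculated osmolality = 2·Na + glucose + urea + ethanol/4.6
= 2·138 + 4.4 + 6.4 + 242/4.6
= 276 + 4.40 + 6.40 + 52.61
= 339.41 mOsm/kg ≈ 339.4 mOsm/kg
Osmolar gap = measured − calculated = 339 − 339.4 = -0.4 mOsm/kg

-0.4 mOsm/kg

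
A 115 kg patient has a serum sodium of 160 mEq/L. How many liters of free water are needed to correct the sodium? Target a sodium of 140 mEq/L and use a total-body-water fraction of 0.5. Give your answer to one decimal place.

8.2 L

TBW = 0.5 · 115 = 57.5 L
Free water deficit = TBW · (Na/140 − 1)
= 57.5 · (160/140 − 1)
= 57.5 · 0.1429
= 8.22 L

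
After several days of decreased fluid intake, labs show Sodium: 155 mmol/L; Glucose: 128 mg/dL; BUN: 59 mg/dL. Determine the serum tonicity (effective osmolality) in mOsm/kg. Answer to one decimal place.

Effective osmolality excludes urea (freely permeant across cell membranes):
2·Na + glucose/18
= 2·155 + 128/18
= 310 + 7.11
= 317.11 mOsm/kg

317.1 mOsm/kg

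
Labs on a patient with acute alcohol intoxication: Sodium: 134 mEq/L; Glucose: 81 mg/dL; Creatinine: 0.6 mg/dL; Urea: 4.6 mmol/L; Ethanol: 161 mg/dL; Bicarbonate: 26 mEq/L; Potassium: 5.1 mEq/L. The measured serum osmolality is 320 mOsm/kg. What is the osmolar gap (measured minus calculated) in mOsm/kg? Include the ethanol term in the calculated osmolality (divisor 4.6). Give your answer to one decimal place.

Calculated osmolality = 2·Na + glucose/18 + urea + ethanol/4.6
= 2·134 + 81/18 + 4.6 + 161/4.6
= 268 + 4.50 + 4.60 + 35
= 312.1 mOsm/kg ≈ 312.1 mOsm/kg
Osmolar gap = measured − calculated = 320 − 312.1 = 7.9 mOsm/kg

7.9 mOsm/kg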